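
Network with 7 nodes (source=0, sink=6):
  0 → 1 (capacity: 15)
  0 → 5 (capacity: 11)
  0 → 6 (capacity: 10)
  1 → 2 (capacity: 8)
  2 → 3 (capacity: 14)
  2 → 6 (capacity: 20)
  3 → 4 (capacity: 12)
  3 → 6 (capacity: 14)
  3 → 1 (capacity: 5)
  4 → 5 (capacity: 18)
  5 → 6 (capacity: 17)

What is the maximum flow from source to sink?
Maximum flow = 29

Max flow: 29

Flow assignment:
  0 → 1: 8/15
  0 → 5: 11/11
  0 → 6: 10/10
  1 → 2: 8/8
  2 → 6: 8/20
  5 → 6: 11/17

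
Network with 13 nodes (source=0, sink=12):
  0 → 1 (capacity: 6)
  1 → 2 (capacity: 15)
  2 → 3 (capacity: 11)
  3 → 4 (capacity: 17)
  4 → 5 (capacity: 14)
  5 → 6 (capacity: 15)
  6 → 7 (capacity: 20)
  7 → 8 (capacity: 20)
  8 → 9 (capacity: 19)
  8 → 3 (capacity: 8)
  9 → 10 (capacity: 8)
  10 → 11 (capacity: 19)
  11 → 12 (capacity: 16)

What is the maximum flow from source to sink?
Maximum flow = 6

Max flow: 6

Flow assignment:
  0 → 1: 6/6
  1 → 2: 6/15
  2 → 3: 6/11
  3 → 4: 6/17
  4 → 5: 6/14
  5 → 6: 6/15
  6 → 7: 6/20
  7 → 8: 6/20
  8 → 9: 6/19
  9 → 10: 6/8
  10 → 11: 6/19
  11 → 12: 6/16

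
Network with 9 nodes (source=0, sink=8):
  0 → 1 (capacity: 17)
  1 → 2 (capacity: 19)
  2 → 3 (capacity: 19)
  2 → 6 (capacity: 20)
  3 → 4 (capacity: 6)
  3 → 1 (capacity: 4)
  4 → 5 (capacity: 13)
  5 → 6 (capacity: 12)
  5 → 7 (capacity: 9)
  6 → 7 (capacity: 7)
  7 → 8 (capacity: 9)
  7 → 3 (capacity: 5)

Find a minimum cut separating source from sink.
Min cut value = 9, edges: (7,8)

Min cut value: 9
Partition: S = [0, 1, 2, 3, 4, 5, 6, 7], T = [8]
Cut edges: (7,8)

By max-flow min-cut theorem, max flow = min cut = 9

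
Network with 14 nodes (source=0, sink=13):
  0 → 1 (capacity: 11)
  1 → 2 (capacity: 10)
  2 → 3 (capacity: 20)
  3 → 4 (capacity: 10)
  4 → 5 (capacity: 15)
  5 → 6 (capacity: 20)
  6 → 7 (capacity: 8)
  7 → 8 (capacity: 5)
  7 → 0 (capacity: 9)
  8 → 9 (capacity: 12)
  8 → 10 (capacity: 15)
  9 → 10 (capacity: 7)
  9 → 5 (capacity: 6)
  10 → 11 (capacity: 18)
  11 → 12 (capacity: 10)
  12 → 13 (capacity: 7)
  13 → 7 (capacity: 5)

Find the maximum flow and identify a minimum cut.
Max flow = 5, Min cut edges: (7,8)

Maximum flow: 5
Minimum cut: (7,8)
Partition: S = [0, 1, 2, 3, 4, 5, 6, 7], T = [8, 9, 10, 11, 12, 13]

Max-flow min-cut theorem verified: both equal 5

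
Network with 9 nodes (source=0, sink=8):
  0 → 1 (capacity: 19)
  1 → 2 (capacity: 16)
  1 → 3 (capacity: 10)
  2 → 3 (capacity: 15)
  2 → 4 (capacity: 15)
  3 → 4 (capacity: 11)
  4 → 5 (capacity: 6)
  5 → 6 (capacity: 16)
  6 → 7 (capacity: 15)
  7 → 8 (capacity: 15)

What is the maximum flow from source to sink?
Maximum flow = 6

Max flow: 6

Flow assignment:
  0 → 1: 6/19
  1 → 2: 6/16
  2 → 4: 6/15
  4 → 5: 6/6
  5 → 6: 6/16
  6 → 7: 6/15
  7 → 8: 6/15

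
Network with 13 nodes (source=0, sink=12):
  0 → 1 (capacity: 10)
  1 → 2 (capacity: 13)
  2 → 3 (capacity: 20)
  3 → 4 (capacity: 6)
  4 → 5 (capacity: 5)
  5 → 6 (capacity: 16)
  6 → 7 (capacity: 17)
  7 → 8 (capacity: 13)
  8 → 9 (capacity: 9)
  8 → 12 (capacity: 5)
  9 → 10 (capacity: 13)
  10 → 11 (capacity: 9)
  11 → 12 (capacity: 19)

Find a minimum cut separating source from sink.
Min cut value = 5, edges: (4,5)

Min cut value: 5
Partition: S = [0, 1, 2, 3, 4], T = [5, 6, 7, 8, 9, 10, 11, 12]
Cut edges: (4,5)

By max-flow min-cut theorem, max flow = min cut = 5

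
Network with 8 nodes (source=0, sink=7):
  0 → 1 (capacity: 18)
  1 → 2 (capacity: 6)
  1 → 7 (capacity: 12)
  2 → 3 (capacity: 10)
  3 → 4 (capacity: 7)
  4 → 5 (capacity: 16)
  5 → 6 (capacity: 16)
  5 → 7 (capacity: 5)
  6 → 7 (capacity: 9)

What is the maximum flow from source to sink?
Maximum flow = 18

Max flow: 18

Flow assignment:
  0 → 1: 18/18
  1 → 2: 6/6
  1 → 7: 12/12
  2 → 3: 6/10
  3 → 4: 6/7
  4 → 5: 6/16
  5 → 6: 1/16
  5 → 7: 5/5
  6 → 7: 1/9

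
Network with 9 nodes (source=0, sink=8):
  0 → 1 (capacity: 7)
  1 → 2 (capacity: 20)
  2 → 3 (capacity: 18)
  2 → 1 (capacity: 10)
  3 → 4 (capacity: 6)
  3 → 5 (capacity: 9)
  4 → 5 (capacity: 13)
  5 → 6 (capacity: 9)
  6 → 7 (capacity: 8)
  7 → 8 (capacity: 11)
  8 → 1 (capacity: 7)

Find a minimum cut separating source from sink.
Min cut value = 7, edges: (0,1)

Min cut value: 7
Partition: S = [0], T = [1, 2, 3, 4, 5, 6, 7, 8]
Cut edges: (0,1)

By max-flow min-cut theorem, max flow = min cut = 7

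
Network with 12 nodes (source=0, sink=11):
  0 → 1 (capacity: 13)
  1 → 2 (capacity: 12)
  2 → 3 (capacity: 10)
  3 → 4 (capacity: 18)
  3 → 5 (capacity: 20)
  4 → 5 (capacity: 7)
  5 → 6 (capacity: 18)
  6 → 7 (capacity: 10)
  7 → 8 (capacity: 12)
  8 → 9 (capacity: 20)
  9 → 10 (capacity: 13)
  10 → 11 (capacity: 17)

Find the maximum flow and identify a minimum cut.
Max flow = 10, Min cut edges: (6,7)

Maximum flow: 10
Minimum cut: (6,7)
Partition: S = [0, 1, 2, 3, 4, 5, 6], T = [7, 8, 9, 10, 11]

Max-flow min-cut theorem verified: both equal 10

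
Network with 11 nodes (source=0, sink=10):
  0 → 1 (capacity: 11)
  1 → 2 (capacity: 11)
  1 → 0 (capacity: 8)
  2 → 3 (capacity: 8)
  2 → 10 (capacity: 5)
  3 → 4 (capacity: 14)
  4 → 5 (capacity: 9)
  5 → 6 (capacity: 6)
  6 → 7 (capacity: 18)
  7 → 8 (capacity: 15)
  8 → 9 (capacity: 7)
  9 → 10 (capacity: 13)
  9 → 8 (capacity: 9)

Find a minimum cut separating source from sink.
Min cut value = 11, edges: (2,10), (5,6)

Min cut value: 11
Partition: S = [0, 1, 2, 3, 4, 5], T = [6, 7, 8, 9, 10]
Cut edges: (2,10), (5,6)

By max-flow min-cut theorem, max flow = min cut = 11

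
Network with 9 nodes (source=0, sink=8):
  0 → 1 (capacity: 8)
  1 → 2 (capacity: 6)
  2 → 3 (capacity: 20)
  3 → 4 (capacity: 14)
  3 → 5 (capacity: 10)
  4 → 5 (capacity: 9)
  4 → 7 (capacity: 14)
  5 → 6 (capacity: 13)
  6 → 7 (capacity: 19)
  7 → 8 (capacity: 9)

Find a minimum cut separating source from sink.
Min cut value = 6, edges: (1,2)

Min cut value: 6
Partition: S = [0, 1], T = [2, 3, 4, 5, 6, 7, 8]
Cut edges: (1,2)

By max-flow min-cut theorem, max flow = min cut = 6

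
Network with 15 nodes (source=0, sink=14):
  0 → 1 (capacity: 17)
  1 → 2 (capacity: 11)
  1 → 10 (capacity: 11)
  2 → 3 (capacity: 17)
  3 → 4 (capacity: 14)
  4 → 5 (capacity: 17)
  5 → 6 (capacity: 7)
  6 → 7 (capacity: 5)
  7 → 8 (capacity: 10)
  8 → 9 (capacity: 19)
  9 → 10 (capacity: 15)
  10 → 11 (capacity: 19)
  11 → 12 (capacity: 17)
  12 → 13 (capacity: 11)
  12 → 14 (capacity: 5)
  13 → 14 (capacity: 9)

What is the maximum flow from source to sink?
Maximum flow = 14

Max flow: 14

Flow assignment:
  0 → 1: 14/17
  1 → 2: 5/11
  1 → 10: 9/11
  2 → 3: 5/17
  3 → 4: 5/14
  4 → 5: 5/17
  5 → 6: 5/7
  6 → 7: 5/5
  7 → 8: 5/10
  8 → 9: 5/19
  9 → 10: 5/15
  10 → 11: 14/19
  11 → 12: 14/17
  12 → 13: 9/11
  12 → 14: 5/5
  13 → 14: 9/9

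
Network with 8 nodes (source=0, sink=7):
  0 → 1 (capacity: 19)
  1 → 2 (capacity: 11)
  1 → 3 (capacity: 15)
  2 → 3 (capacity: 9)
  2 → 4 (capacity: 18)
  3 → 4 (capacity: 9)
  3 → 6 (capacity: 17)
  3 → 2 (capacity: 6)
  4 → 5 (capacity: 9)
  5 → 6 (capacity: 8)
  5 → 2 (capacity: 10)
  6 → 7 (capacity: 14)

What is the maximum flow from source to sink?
Maximum flow = 14

Max flow: 14

Flow assignment:
  0 → 1: 14/19
  1 → 2: 2/11
  1 → 3: 12/15
  2 → 3: 2/9
  2 → 4: 2/18
  3 → 6: 14/17
  4 → 5: 2/9
  5 → 2: 2/10
  6 → 7: 14/14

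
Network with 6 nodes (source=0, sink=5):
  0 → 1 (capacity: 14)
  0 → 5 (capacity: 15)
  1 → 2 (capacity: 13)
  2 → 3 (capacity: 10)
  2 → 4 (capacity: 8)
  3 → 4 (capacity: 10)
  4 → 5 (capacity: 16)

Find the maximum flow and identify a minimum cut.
Max flow = 28, Min cut edges: (0,5), (1,2)

Maximum flow: 28
Minimum cut: (0,5), (1,2)
Partition: S = [0, 1], T = [2, 3, 4, 5]

Max-flow min-cut theorem verified: both equal 28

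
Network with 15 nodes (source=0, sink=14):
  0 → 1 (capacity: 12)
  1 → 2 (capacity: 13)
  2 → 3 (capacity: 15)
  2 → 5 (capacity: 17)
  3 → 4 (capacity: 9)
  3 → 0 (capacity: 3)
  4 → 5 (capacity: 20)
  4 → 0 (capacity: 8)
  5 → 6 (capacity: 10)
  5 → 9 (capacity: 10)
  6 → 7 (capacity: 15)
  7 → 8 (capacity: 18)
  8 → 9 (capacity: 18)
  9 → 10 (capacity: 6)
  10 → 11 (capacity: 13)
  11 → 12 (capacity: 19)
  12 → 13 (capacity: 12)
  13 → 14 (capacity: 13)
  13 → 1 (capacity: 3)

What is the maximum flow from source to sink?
Maximum flow = 6

Max flow: 6

Flow assignment:
  0 → 1: 6/12
  1 → 2: 6/13
  2 → 5: 6/17
  5 → 6: 2/10
  5 → 9: 4/10
  6 → 7: 2/15
  7 → 8: 2/18
  8 → 9: 2/18
  9 → 10: 6/6
  10 → 11: 6/13
  11 → 12: 6/19
  12 → 13: 6/12
  13 → 14: 6/13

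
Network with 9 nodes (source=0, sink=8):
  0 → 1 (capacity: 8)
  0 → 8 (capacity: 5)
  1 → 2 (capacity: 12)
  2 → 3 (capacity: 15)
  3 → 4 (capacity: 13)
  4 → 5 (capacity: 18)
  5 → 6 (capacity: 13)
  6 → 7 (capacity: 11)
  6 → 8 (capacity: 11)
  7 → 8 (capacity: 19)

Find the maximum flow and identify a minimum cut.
Max flow = 13, Min cut edges: (0,1), (0,8)

Maximum flow: 13
Minimum cut: (0,1), (0,8)
Partition: S = [0], T = [1, 2, 3, 4, 5, 6, 7, 8]

Max-flow min-cut theorem verified: both equal 13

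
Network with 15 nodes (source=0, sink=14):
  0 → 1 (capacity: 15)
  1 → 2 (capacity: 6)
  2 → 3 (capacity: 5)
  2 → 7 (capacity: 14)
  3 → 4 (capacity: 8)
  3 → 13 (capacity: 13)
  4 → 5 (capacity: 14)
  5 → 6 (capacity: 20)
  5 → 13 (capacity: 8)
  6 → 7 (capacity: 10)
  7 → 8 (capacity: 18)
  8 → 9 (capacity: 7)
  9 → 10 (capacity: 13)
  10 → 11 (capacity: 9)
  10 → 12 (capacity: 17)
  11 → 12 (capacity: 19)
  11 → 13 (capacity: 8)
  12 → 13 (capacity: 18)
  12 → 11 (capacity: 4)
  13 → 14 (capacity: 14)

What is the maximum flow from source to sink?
Maximum flow = 6

Max flow: 6

Flow assignment:
  0 → 1: 6/15
  1 → 2: 6/6
  2 → 3: 5/5
  2 → 7: 1/14
  3 → 13: 5/13
  7 → 8: 1/18
  8 → 9: 1/7
  9 → 10: 1/13
  10 → 11: 1/9
  11 → 13: 1/8
  13 → 14: 6/14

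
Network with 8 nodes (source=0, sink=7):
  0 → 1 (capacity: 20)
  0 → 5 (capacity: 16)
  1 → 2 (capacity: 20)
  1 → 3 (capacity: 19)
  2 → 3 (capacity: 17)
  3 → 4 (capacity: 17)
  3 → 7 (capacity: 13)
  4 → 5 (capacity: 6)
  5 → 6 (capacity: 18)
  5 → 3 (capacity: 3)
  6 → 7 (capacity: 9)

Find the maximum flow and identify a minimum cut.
Max flow = 22, Min cut edges: (3,7), (6,7)

Maximum flow: 22
Minimum cut: (3,7), (6,7)
Partition: S = [0, 1, 2, 3, 4, 5, 6], T = [7]

Max-flow min-cut theorem verified: both equal 22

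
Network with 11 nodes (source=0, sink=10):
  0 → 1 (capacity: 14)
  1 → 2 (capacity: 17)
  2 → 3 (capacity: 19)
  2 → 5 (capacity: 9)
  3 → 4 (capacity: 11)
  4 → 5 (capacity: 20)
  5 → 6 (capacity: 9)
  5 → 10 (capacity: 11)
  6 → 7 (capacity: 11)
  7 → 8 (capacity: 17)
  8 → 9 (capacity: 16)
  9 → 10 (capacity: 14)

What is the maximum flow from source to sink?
Maximum flow = 14

Max flow: 14

Flow assignment:
  0 → 1: 14/14
  1 → 2: 14/17
  2 → 3: 5/19
  2 → 5: 9/9
  3 → 4: 5/11
  4 → 5: 5/20
  5 → 6: 3/9
  5 → 10: 11/11
  6 → 7: 3/11
  7 → 8: 3/17
  8 → 9: 3/16
  9 → 10: 3/14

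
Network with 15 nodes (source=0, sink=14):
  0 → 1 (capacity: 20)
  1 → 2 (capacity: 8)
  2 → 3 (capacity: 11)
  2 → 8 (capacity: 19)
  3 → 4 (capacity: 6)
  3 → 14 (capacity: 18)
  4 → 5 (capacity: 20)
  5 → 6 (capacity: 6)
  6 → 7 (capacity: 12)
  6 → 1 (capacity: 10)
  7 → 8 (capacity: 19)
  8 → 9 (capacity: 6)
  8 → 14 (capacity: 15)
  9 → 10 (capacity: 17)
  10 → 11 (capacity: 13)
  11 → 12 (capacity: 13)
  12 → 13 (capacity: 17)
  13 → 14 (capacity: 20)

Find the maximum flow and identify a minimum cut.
Max flow = 8, Min cut edges: (1,2)

Maximum flow: 8
Minimum cut: (1,2)
Partition: S = [0, 1], T = [2, 3, 4, 5, 6, 7, 8, 9, 10, 11, 12, 13, 14]

Max-flow min-cut theorem verified: both equal 8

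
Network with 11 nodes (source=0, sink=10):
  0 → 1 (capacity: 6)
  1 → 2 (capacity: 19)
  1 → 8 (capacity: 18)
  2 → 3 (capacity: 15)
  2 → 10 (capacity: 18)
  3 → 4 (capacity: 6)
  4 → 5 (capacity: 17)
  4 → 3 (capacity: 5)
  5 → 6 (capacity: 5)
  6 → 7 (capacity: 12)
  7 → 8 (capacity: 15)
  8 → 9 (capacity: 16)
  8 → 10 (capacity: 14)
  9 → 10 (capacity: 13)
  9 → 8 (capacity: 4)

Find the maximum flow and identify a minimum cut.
Max flow = 6, Min cut edges: (0,1)

Maximum flow: 6
Minimum cut: (0,1)
Partition: S = [0], T = [1, 2, 3, 4, 5, 6, 7, 8, 9, 10]

Max-flow min-cut theorem verified: both equal 6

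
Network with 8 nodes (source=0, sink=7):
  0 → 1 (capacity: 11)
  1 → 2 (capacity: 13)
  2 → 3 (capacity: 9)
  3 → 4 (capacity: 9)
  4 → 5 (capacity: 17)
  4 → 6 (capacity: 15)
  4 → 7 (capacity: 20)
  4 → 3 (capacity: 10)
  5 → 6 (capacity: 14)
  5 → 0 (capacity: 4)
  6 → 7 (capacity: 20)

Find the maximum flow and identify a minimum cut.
Max flow = 9, Min cut edges: (3,4)

Maximum flow: 9
Minimum cut: (3,4)
Partition: S = [0, 1, 2, 3], T = [4, 5, 6, 7]

Max-flow min-cut theorem verified: both equal 9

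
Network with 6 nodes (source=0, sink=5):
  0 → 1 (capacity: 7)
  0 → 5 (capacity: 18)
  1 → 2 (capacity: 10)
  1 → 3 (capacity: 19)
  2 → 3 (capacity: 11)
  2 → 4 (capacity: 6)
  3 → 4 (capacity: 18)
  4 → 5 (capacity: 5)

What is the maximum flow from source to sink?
Maximum flow = 23

Max flow: 23

Flow assignment:
  0 → 1: 5/7
  0 → 5: 18/18
  1 → 2: 5/10
  2 → 4: 5/6
  4 → 5: 5/5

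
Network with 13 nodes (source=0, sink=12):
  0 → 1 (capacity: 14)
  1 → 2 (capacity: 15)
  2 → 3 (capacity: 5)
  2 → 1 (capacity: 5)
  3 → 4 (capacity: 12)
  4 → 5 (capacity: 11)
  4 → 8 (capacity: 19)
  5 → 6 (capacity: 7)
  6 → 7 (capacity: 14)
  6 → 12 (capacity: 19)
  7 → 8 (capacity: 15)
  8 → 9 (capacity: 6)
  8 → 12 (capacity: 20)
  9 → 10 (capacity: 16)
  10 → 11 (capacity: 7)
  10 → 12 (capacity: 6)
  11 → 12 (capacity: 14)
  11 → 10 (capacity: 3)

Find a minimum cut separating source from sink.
Min cut value = 5, edges: (2,3)

Min cut value: 5
Partition: S = [0, 1, 2], T = [3, 4, 5, 6, 7, 8, 9, 10, 11, 12]
Cut edges: (2,3)

By max-flow min-cut theorem, max flow = min cut = 5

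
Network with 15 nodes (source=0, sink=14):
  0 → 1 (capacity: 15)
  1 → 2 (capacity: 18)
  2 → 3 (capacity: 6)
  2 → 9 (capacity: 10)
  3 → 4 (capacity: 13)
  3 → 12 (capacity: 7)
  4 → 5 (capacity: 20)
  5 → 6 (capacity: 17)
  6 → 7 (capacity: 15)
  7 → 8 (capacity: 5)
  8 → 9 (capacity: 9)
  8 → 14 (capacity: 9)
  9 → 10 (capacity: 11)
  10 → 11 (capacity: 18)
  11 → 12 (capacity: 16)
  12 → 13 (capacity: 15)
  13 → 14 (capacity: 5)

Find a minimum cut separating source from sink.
Min cut value = 10, edges: (7,8), (13,14)

Min cut value: 10
Partition: S = [0, 1, 2, 3, 4, 5, 6, 7, 9, 10, 11, 12, 13], T = [8, 14]
Cut edges: (7,8), (13,14)

By max-flow min-cut theorem, max flow = min cut = 10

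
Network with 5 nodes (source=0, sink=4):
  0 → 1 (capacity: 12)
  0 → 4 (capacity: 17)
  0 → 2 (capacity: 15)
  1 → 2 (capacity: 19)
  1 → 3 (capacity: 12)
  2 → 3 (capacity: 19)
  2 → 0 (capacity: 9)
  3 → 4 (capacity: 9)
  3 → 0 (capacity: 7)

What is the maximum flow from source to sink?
Maximum flow = 26

Max flow: 26

Flow assignment:
  0 → 4: 17/17
  0 → 2: 9/15
  2 → 3: 9/19
  3 → 4: 9/9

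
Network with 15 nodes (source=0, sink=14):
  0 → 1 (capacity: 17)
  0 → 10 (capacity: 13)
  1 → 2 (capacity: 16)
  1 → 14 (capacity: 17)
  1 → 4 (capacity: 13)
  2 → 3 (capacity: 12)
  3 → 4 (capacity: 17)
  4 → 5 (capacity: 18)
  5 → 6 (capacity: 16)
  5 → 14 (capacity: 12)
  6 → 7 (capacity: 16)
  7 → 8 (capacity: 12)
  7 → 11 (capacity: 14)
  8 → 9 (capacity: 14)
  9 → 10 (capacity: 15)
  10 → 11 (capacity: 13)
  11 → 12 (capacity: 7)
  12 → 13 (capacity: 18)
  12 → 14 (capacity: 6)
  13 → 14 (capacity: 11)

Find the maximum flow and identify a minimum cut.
Max flow = 24, Min cut edges: (0,1), (11,12)

Maximum flow: 24
Minimum cut: (0,1), (11,12)
Partition: S = [0, 6, 7, 8, 9, 10, 11], T = [1, 2, 3, 4, 5, 12, 13, 14]

Max-flow min-cut theorem verified: both equal 24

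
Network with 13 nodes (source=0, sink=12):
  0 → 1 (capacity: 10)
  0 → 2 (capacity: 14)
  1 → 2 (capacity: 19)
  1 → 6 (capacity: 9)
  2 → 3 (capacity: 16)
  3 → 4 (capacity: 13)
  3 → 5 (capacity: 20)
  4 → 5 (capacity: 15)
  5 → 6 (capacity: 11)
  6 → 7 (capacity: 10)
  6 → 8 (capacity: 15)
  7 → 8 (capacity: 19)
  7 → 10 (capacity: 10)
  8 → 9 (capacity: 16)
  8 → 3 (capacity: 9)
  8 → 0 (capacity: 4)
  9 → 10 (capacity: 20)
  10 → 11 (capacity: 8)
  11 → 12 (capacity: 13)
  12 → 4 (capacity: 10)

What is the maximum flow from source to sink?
Maximum flow = 8

Max flow: 8

Flow assignment:
  0 → 1: 2/10
  0 → 2: 10/14
  1 → 2: 1/19
  1 → 6: 1/9
  2 → 3: 11/16
  3 → 5: 11/20
  5 → 6: 11/11
  6 → 7: 10/10
  6 → 8: 2/15
  7 → 8: 10/19
  8 → 9: 8/16
  8 → 0: 4/4
  9 → 10: 8/20
  10 → 11: 8/8
  11 → 12: 8/13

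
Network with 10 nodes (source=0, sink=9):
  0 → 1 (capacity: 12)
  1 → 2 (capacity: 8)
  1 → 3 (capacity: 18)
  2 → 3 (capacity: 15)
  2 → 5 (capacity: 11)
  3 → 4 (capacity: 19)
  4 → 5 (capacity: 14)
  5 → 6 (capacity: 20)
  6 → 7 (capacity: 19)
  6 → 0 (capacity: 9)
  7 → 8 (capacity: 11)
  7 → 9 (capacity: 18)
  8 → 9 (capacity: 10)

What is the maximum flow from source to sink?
Maximum flow = 12

Max flow: 12

Flow assignment:
  0 → 1: 12/12
  1 → 2: 8/8
  1 → 3: 4/18
  2 → 5: 8/11
  3 → 4: 4/19
  4 → 5: 4/14
  5 → 6: 12/20
  6 → 7: 12/19
  7 → 9: 12/18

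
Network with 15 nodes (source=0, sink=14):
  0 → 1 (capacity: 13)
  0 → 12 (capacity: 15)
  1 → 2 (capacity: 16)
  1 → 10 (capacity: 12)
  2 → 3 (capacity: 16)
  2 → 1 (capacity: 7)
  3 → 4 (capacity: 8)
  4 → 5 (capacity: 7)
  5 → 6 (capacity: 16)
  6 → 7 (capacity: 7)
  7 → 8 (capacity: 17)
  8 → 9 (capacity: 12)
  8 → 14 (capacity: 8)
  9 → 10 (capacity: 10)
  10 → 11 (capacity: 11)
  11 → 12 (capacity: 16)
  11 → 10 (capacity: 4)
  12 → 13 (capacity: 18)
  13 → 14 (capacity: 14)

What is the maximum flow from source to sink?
Maximum flow = 21

Max flow: 21

Flow assignment:
  0 → 1: 10/13
  0 → 12: 11/15
  1 → 2: 7/16
  1 → 10: 3/12
  2 → 3: 7/16
  3 → 4: 7/8
  4 → 5: 7/7
  5 → 6: 7/16
  6 → 7: 7/7
  7 → 8: 7/17
  8 → 14: 7/8
  10 → 11: 3/11
  11 → 12: 3/16
  12 → 13: 14/18
  13 → 14: 14/14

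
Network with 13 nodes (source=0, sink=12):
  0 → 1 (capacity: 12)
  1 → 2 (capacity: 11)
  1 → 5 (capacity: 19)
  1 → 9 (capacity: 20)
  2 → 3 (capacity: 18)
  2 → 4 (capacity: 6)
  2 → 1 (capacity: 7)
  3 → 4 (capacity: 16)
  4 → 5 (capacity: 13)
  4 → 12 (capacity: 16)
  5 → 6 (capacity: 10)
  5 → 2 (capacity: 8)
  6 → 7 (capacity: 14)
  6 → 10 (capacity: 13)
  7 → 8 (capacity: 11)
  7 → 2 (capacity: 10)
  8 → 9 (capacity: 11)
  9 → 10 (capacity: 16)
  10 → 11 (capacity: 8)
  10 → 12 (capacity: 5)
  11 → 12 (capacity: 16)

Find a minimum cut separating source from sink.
Min cut value = 12, edges: (0,1)

Min cut value: 12
Partition: S = [0], T = [1, 2, 3, 4, 5, 6, 7, 8, 9, 10, 11, 12]
Cut edges: (0,1)

By max-flow min-cut theorem, max flow = min cut = 12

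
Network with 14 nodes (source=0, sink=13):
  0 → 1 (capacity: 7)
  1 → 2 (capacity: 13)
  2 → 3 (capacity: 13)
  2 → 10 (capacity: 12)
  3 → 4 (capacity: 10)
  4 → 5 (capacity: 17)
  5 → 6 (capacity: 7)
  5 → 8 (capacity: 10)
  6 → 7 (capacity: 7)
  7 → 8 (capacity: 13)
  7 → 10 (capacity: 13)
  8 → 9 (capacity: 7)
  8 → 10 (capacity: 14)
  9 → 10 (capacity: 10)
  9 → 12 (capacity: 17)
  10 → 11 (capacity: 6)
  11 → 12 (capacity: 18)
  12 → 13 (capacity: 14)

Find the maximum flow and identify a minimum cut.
Max flow = 7, Min cut edges: (0,1)

Maximum flow: 7
Minimum cut: (0,1)
Partition: S = [0], T = [1, 2, 3, 4, 5, 6, 7, 8, 9, 10, 11, 12, 13]

Max-flow min-cut theorem verified: both equal 7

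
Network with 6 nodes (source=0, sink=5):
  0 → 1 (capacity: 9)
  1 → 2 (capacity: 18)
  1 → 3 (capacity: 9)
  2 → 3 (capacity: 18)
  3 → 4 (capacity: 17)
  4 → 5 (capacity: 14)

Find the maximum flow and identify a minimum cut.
Max flow = 9, Min cut edges: (0,1)

Maximum flow: 9
Minimum cut: (0,1)
Partition: S = [0], T = [1, 2, 3, 4, 5]

Max-flow min-cut theorem verified: both equal 9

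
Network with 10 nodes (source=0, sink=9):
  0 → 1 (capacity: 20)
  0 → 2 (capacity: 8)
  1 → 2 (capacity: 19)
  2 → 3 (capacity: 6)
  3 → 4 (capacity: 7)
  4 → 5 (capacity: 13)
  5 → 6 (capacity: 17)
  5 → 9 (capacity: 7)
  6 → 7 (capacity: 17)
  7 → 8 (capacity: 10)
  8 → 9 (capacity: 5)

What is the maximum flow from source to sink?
Maximum flow = 6

Max flow: 6

Flow assignment:
  0 → 1: 6/20
  1 → 2: 6/19
  2 → 3: 6/6
  3 → 4: 6/7
  4 → 5: 6/13
  5 → 9: 6/7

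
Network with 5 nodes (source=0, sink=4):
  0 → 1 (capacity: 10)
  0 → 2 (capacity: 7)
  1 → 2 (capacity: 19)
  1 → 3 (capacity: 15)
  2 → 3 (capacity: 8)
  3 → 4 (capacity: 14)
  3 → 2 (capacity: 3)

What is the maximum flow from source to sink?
Maximum flow = 14

Max flow: 14

Flow assignment:
  0 → 1: 7/10
  0 → 2: 7/7
  1 → 3: 7/15
  2 → 3: 7/8
  3 → 4: 14/14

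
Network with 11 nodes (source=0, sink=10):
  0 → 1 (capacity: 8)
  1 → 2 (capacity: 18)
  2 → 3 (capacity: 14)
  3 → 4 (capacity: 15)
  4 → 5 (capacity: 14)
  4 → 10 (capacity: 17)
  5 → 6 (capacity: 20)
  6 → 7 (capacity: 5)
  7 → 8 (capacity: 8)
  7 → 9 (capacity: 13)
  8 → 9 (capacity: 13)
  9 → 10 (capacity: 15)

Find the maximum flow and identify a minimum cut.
Max flow = 8, Min cut edges: (0,1)

Maximum flow: 8
Minimum cut: (0,1)
Partition: S = [0], T = [1, 2, 3, 4, 5, 6, 7, 8, 9, 10]

Max-flow min-cut theorem verified: both equal 8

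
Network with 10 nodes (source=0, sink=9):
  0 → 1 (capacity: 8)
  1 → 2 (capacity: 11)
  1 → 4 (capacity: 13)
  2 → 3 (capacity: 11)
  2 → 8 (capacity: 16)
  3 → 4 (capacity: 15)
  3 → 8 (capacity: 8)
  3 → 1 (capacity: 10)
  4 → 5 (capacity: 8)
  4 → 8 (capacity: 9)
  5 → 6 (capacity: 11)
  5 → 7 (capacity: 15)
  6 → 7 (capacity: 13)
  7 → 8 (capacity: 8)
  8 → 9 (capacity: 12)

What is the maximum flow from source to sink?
Maximum flow = 8

Max flow: 8

Flow assignment:
  0 → 1: 8/8
  1 → 2: 8/11
  2 → 8: 8/16
  8 → 9: 8/12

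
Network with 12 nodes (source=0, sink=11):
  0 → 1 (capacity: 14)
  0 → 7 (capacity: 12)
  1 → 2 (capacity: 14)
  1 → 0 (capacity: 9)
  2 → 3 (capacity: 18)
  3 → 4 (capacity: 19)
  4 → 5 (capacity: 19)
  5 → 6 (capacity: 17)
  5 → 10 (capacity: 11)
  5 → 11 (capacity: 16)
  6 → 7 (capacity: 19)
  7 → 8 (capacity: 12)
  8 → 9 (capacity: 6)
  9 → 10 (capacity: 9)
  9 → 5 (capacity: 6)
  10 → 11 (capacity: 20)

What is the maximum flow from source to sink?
Maximum flow = 20

Max flow: 20

Flow assignment:
  0 → 1: 14/14
  0 → 7: 6/12
  1 → 2: 14/14
  2 → 3: 14/18
  3 → 4: 14/19
  4 → 5: 14/19
  5 → 11: 14/16
  7 → 8: 6/12
  8 → 9: 6/6
  9 → 10: 6/9
  10 → 11: 6/20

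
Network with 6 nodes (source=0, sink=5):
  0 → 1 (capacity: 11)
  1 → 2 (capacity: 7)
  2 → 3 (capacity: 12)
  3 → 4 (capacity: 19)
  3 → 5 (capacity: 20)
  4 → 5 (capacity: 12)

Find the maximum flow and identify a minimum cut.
Max flow = 7, Min cut edges: (1,2)

Maximum flow: 7
Minimum cut: (1,2)
Partition: S = [0, 1], T = [2, 3, 4, 5]

Max-flow min-cut theorem verified: both equal 7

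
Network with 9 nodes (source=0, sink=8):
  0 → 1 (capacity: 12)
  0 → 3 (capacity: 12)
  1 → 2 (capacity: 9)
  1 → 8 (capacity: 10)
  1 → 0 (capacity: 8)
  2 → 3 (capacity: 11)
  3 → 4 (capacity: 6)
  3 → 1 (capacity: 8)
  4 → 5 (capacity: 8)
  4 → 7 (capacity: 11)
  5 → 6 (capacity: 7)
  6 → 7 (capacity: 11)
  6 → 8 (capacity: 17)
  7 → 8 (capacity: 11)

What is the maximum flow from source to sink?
Maximum flow = 16

Max flow: 16

Flow assignment:
  0 → 1: 12/12
  0 → 3: 4/12
  1 → 2: 9/9
  1 → 8: 10/10
  2 → 3: 9/11
  3 → 4: 6/6
  3 → 1: 7/8
  4 → 7: 6/11
  7 → 8: 6/11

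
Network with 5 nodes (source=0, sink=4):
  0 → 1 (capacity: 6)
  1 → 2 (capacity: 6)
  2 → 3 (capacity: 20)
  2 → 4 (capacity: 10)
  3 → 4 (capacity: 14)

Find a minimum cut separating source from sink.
Min cut value = 6, edges: (1,2)

Min cut value: 6
Partition: S = [0, 1], T = [2, 3, 4]
Cut edges: (1,2)

By max-flow min-cut theorem, max flow = min cut = 6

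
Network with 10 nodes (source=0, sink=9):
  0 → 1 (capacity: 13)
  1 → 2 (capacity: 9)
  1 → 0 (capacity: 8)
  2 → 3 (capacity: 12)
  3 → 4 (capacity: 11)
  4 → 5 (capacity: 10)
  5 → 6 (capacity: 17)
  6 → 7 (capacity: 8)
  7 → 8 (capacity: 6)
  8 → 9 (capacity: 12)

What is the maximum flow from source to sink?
Maximum flow = 6

Max flow: 6

Flow assignment:
  0 → 1: 6/13
  1 → 2: 6/9
  2 → 3: 6/12
  3 → 4: 6/11
  4 → 5: 6/10
  5 → 6: 6/17
  6 → 7: 6/8
  7 → 8: 6/6
  8 → 9: 6/12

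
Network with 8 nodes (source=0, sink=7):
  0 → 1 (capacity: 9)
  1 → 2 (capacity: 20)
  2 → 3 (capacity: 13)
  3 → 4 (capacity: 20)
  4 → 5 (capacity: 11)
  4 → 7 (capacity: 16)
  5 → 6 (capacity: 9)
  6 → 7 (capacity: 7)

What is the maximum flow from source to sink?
Maximum flow = 9

Max flow: 9

Flow assignment:
  0 → 1: 9/9
  1 → 2: 9/20
  2 → 3: 9/13
  3 → 4: 9/20
  4 → 7: 9/16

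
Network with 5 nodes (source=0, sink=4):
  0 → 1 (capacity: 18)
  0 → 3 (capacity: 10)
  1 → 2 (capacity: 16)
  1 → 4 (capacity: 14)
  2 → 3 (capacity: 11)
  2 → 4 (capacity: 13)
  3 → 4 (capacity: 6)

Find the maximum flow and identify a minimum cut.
Max flow = 24, Min cut edges: (0,1), (3,4)

Maximum flow: 24
Minimum cut: (0,1), (3,4)
Partition: S = [0, 3], T = [1, 2, 4]

Max-flow min-cut theorem verified: both equal 24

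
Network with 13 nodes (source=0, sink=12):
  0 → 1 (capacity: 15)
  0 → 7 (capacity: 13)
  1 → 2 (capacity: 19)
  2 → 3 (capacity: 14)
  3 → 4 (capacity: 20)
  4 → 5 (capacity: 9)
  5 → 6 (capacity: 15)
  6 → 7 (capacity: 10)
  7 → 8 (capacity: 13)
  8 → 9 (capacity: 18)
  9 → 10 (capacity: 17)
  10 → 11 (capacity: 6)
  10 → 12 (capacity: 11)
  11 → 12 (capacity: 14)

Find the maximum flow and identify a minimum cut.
Max flow = 13, Min cut edges: (7,8)

Maximum flow: 13
Minimum cut: (7,8)
Partition: S = [0, 1, 2, 3, 4, 5, 6, 7], T = [8, 9, 10, 11, 12]

Max-flow min-cut theorem verified: both equal 13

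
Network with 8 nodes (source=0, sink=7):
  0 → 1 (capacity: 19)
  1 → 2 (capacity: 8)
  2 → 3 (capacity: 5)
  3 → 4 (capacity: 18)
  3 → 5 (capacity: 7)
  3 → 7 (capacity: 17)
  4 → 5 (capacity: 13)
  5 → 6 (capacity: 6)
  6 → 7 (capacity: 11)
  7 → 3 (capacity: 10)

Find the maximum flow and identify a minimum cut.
Max flow = 5, Min cut edges: (2,3)

Maximum flow: 5
Minimum cut: (2,3)
Partition: S = [0, 1, 2], T = [3, 4, 5, 6, 7]

Max-flow min-cut theorem verified: both equal 5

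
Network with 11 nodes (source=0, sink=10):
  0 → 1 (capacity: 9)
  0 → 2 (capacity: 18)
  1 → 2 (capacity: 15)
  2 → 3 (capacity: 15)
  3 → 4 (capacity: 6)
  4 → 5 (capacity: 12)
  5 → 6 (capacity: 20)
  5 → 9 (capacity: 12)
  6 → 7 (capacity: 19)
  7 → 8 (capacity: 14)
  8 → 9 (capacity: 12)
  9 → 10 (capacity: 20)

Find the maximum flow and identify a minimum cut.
Max flow = 6, Min cut edges: (3,4)

Maximum flow: 6
Minimum cut: (3,4)
Partition: S = [0, 1, 2, 3], T = [4, 5, 6, 7, 8, 9, 10]

Max-flow min-cut theorem verified: both equal 6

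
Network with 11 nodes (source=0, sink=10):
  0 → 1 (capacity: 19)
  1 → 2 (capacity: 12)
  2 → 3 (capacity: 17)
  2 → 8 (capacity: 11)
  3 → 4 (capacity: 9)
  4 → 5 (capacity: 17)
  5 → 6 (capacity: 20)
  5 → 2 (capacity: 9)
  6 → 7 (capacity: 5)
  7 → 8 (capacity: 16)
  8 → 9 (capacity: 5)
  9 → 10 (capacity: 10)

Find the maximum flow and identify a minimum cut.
Max flow = 5, Min cut edges: (8,9)

Maximum flow: 5
Minimum cut: (8,9)
Partition: S = [0, 1, 2, 3, 4, 5, 6, 7, 8], T = [9, 10]

Max-flow min-cut theorem verified: both equal 5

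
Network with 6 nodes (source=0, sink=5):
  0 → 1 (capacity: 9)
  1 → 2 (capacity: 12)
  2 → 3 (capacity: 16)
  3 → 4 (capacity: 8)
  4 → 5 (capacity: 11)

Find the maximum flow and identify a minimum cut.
Max flow = 8, Min cut edges: (3,4)

Maximum flow: 8
Minimum cut: (3,4)
Partition: S = [0, 1, 2, 3], T = [4, 5]

Max-flow min-cut theorem verified: both equal 8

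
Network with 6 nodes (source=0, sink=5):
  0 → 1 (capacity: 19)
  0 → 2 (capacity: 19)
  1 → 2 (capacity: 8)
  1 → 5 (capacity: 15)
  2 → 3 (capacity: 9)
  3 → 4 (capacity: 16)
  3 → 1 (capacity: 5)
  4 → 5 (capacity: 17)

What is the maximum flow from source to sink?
Maximum flow = 24

Max flow: 24

Flow assignment:
  0 → 1: 15/19
  0 → 2: 9/19
  1 → 5: 15/15
  2 → 3: 9/9
  3 → 4: 9/16
  4 → 5: 9/17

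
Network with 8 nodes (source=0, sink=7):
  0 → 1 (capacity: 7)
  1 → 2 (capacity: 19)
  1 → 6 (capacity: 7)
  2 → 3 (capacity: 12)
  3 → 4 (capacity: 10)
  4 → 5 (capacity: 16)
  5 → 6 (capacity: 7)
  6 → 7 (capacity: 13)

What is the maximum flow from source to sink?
Maximum flow = 7

Max flow: 7

Flow assignment:
  0 → 1: 7/7
  1 → 6: 7/7
  6 → 7: 7/13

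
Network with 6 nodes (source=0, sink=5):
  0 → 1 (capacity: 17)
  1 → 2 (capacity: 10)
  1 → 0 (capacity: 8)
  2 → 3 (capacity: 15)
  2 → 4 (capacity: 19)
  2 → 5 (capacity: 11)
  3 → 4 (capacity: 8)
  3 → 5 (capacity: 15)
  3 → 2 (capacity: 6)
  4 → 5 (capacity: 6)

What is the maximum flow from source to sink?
Maximum flow = 10

Max flow: 10

Flow assignment:
  0 → 1: 10/17
  1 → 2: 10/10
  2 → 5: 10/11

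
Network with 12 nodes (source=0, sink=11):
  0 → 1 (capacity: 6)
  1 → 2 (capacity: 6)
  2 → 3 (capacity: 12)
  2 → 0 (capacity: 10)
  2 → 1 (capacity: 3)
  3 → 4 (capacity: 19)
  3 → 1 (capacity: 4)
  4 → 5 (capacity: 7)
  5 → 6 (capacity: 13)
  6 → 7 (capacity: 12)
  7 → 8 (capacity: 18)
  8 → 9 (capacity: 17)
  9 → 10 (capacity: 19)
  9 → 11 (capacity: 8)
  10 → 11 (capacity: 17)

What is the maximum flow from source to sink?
Maximum flow = 6

Max flow: 6

Flow assignment:
  0 → 1: 6/6
  1 → 2: 6/6
  2 → 3: 6/12
  3 → 4: 6/19
  4 → 5: 6/7
  5 → 6: 6/13
  6 → 7: 6/12
  7 → 8: 6/18
  8 → 9: 6/17
  9 → 11: 6/8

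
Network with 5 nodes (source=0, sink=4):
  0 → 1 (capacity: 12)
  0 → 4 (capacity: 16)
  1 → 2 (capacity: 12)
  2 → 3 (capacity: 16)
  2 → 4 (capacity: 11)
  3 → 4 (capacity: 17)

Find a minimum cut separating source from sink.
Min cut value = 28, edges: (0,4), (1,2)

Min cut value: 28
Partition: S = [0, 1], T = [2, 3, 4]
Cut edges: (0,4), (1,2)

By max-flow min-cut theorem, max flow = min cut = 28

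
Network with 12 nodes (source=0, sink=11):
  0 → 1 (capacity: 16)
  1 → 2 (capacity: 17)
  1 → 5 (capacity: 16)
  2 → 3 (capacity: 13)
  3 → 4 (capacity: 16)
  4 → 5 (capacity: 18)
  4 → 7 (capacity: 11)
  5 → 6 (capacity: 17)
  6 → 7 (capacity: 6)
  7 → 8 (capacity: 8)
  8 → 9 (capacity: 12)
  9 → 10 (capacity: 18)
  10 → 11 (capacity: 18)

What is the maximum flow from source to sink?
Maximum flow = 8

Max flow: 8

Flow assignment:
  0 → 1: 8/16
  1 → 2: 8/17
  2 → 3: 8/13
  3 → 4: 8/16
  4 → 5: 6/18
  4 → 7: 2/11
  5 → 6: 6/17
  6 → 7: 6/6
  7 → 8: 8/8
  8 → 9: 8/12
  9 → 10: 8/18
  10 → 11: 8/18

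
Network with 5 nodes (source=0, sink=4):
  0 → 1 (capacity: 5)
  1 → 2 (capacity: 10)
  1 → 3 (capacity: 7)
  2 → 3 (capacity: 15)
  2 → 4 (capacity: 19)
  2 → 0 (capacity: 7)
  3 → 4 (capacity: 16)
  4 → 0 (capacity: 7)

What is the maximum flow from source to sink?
Maximum flow = 5

Max flow: 5

Flow assignment:
  0 → 1: 5/5
  1 → 2: 5/10
  2 → 4: 5/19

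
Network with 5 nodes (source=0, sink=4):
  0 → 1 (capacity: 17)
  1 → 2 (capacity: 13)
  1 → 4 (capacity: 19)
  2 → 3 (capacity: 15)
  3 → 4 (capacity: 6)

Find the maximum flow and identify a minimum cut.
Max flow = 17, Min cut edges: (0,1)

Maximum flow: 17
Minimum cut: (0,1)
Partition: S = [0], T = [1, 2, 3, 4]

Max-flow min-cut theorem verified: both equal 17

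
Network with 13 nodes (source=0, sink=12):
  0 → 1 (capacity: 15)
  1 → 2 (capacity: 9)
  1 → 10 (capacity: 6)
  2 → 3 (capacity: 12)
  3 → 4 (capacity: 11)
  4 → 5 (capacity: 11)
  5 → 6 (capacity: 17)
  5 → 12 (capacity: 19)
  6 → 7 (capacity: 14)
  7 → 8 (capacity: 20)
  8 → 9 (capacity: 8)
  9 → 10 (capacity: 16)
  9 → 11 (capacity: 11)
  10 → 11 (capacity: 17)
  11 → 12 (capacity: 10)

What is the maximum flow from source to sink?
Maximum flow = 15

Max flow: 15

Flow assignment:
  0 → 1: 15/15
  1 → 2: 9/9
  1 → 10: 6/6
  2 → 3: 9/12
  3 → 4: 9/11
  4 → 5: 9/11
  5 → 12: 9/19
  10 → 11: 6/17
  11 → 12: 6/10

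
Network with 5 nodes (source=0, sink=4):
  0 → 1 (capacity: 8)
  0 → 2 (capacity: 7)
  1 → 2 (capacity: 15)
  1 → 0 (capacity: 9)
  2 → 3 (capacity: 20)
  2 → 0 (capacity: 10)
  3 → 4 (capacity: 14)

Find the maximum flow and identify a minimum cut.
Max flow = 14, Min cut edges: (3,4)

Maximum flow: 14
Minimum cut: (3,4)
Partition: S = [0, 1, 2, 3], T = [4]

Max-flow min-cut theorem verified: both equal 14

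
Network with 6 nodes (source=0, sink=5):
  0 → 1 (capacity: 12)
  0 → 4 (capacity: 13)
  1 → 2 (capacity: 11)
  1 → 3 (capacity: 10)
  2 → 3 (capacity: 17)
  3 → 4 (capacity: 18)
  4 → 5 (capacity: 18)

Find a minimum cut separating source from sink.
Min cut value = 18, edges: (4,5)

Min cut value: 18
Partition: S = [0, 1, 2, 3, 4], T = [5]
Cut edges: (4,5)

By max-flow min-cut theorem, max flow = min cut = 18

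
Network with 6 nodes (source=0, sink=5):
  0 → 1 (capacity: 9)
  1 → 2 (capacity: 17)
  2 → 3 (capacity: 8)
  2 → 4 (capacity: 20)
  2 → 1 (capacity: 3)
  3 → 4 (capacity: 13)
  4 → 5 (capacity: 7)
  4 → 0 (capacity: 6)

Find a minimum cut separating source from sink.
Min cut value = 7, edges: (4,5)

Min cut value: 7
Partition: S = [0, 1, 2, 3, 4], T = [5]
Cut edges: (4,5)

By max-flow min-cut theorem, max flow = min cut = 7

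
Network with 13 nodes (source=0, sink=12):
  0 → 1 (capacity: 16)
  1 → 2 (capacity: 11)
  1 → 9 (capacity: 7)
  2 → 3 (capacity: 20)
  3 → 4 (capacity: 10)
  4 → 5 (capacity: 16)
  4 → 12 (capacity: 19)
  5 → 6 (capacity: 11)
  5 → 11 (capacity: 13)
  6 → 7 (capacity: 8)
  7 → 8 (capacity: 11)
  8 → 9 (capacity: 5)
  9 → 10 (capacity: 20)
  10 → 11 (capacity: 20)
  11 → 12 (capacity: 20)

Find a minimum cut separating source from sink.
Min cut value = 16, edges: (0,1)

Min cut value: 16
Partition: S = [0], T = [1, 2, 3, 4, 5, 6, 7, 8, 9, 10, 11, 12]
Cut edges: (0,1)

By max-flow min-cut theorem, max flow = min cut = 16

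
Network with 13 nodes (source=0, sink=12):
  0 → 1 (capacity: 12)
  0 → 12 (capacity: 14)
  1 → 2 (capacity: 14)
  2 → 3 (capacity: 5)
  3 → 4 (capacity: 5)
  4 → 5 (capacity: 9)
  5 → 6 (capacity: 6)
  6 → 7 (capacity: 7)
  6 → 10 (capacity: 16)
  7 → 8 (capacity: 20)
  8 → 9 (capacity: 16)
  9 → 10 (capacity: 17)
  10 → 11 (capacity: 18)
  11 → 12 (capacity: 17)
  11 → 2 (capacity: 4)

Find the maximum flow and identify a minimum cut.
Max flow = 19, Min cut edges: (0,12), (3,4)

Maximum flow: 19
Minimum cut: (0,12), (3,4)
Partition: S = [0, 1, 2, 3], T = [4, 5, 6, 7, 8, 9, 10, 11, 12]

Max-flow min-cut theorem verified: both equal 19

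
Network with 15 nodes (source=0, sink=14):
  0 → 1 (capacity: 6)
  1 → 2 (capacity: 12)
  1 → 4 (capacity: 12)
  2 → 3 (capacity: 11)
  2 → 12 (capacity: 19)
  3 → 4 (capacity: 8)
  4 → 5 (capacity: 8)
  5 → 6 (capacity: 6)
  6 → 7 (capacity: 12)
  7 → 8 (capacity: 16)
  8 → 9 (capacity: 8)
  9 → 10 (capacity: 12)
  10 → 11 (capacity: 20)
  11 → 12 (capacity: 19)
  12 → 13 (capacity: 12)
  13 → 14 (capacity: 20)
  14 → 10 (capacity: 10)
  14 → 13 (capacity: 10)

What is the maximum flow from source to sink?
Maximum flow = 6

Max flow: 6

Flow assignment:
  0 → 1: 6/6
  1 → 2: 6/12
  2 → 12: 6/19
  12 → 13: 6/12
  13 → 14: 6/20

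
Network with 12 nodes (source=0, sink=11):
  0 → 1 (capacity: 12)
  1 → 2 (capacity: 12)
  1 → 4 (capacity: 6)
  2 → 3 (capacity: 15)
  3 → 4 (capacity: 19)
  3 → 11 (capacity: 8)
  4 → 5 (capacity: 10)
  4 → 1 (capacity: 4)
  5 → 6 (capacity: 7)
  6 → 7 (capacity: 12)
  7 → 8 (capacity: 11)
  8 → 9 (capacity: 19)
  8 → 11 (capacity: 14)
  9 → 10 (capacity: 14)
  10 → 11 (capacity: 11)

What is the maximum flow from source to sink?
Maximum flow = 12

Max flow: 12

Flow assignment:
  0 → 1: 12/12
  1 → 2: 8/12
  1 → 4: 4/6
  2 → 3: 8/15
  3 → 11: 8/8
  4 → 5: 4/10
  5 → 6: 4/7
  6 → 7: 4/12
  7 → 8: 4/11
  8 → 11: 4/14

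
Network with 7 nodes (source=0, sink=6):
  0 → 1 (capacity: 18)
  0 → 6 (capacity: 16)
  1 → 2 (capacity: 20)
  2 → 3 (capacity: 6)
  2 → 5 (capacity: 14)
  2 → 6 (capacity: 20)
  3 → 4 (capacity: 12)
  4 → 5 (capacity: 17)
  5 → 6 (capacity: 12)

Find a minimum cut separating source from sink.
Min cut value = 34, edges: (0,1), (0,6)

Min cut value: 34
Partition: S = [0], T = [1, 2, 3, 4, 5, 6]
Cut edges: (0,1), (0,6)

By max-flow min-cut theorem, max flow = min cut = 34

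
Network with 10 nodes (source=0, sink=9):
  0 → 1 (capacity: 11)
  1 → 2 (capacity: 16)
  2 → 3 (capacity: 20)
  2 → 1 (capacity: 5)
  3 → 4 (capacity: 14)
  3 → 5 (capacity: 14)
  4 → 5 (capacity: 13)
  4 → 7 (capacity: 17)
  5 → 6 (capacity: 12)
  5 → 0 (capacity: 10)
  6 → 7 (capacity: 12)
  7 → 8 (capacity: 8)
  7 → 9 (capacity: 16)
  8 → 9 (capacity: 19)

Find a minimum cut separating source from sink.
Min cut value = 11, edges: (0,1)

Min cut value: 11
Partition: S = [0], T = [1, 2, 3, 4, 5, 6, 7, 8, 9]
Cut edges: (0,1)

By max-flow min-cut theorem, max flow = min cut = 11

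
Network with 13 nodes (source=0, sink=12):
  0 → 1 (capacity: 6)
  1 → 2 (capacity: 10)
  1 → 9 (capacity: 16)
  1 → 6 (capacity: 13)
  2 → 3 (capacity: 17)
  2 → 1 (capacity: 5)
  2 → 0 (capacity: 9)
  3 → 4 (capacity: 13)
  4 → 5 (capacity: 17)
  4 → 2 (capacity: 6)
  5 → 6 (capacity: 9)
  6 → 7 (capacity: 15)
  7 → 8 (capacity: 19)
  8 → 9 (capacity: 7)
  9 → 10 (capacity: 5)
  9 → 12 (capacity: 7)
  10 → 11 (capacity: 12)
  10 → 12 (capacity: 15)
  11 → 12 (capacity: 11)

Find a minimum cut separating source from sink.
Min cut value = 6, edges: (0,1)

Min cut value: 6
Partition: S = [0], T = [1, 2, 3, 4, 5, 6, 7, 8, 9, 10, 11, 12]
Cut edges: (0,1)

By max-flow min-cut theorem, max flow = min cut = 6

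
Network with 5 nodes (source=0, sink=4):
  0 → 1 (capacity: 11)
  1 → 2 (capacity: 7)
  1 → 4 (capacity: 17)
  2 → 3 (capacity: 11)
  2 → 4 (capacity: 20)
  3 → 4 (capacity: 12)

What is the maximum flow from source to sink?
Maximum flow = 11

Max flow: 11

Flow assignment:
  0 → 1: 11/11
  1 → 4: 11/17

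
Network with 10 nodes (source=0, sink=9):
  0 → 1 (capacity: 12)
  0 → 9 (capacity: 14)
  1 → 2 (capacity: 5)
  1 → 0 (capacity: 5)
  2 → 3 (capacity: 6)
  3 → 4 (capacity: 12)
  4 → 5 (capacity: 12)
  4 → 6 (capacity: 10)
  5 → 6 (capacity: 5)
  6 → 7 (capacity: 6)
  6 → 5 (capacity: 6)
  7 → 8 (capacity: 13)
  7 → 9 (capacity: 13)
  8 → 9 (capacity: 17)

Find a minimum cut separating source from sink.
Min cut value = 19, edges: (0,9), (1,2)

Min cut value: 19
Partition: S = [0, 1], T = [2, 3, 4, 5, 6, 7, 8, 9]
Cut edges: (0,9), (1,2)

By max-flow min-cut theorem, max flow = min cut = 19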